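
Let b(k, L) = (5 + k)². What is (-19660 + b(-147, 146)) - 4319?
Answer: -3815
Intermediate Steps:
(-19660 + b(-147, 146)) - 4319 = (-19660 + (5 - 147)²) - 4319 = (-19660 + (-142)²) - 4319 = (-19660 + 20164) - 4319 = 504 - 4319 = -3815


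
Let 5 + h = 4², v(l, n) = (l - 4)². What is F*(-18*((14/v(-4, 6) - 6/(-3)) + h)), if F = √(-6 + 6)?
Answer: 0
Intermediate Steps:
v(l, n) = (-4 + l)²
h = 11 (h = -5 + 4² = -5 + 16 = 11)
F = 0 (F = √0 = 0)
F*(-18*((14/v(-4, 6) - 6/(-3)) + h)) = 0*(-18*((14/((-4 - 4)²) - 6/(-3)) + 11)) = 0*(-18*((14/((-8)²) - 6*(-⅓)) + 11)) = 0*(-18*((14/64 + 2) + 11)) = 0*(-18*((14*(1/64) + 2) + 11)) = 0*(-18*((7/32 + 2) + 11)) = 0*(-18*(71/32 + 11)) = 0*(-18*423/32) = 0*(-3807/16) = 0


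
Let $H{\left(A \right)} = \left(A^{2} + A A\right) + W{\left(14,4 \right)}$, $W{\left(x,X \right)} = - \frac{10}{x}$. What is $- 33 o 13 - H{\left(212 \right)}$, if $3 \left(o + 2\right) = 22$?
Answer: $- \frac{645227}{7} \approx -92175.0$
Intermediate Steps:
$o = \frac{16}{3}$ ($o = -2 + \frac{1}{3} \cdot 22 = -2 + \frac{22}{3} = \frac{16}{3} \approx 5.3333$)
$H{\left(A \right)} = - \frac{5}{7} + 2 A^{2}$ ($H{\left(A \right)} = \left(A^{2} + A A\right) - \frac{10}{14} = \left(A^{2} + A^{2}\right) - \frac{5}{7} = 2 A^{2} - \frac{5}{7} = - \frac{5}{7} + 2 A^{2}$)
$- 33 o 13 - H{\left(212 \right)} = \left(-33\right) \frac{16}{3} \cdot 13 - \left(- \frac{5}{7} + 2 \cdot 212^{2}\right) = \left(-176\right) 13 - \left(- \frac{5}{7} + 2 \cdot 44944\right) = -2288 - \left(- \frac{5}{7} + 89888\right) = -2288 - \frac{629211}{7} = - \frac{645227}{7}$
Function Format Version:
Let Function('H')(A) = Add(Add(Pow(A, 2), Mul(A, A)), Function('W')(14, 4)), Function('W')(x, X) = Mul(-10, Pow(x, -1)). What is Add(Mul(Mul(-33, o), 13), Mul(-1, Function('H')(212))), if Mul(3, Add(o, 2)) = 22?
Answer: Rational(-645227, 7) ≈ -92175.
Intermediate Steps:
o = Rational(16, 3) (o = Add(-2, Mul(Rational(1, 3), 22)) = Add(-2, Rational(22, 3)) = Rational(16, 3) ≈ 5.3333)
Function('H')(A) = Add(Rational(-5, 7), Mul(2, Pow(A, 2))) (Function('H')(A) = Add(Add(Pow(A, 2), Mul(A, A)), Mul(-10, Pow(14, -1))) = Add(Add(Pow(A, 2), Pow(A, 2)), Mul(-10, Rational(1, 14))) = Add(Mul(2, Pow(A, 2)), Rational(-5, 7)) = Add(Rational(-5, 7), Mul(2, Pow(A, 2))))
Add(Mul(Mul(-33, o), 13), Mul(-1, Function('H')(212))) = Add(Mul(Mul(-33, Rational(16, 3)), 13), Mul(-1, Add(Rational(-5, 7), Mul(2, Pow(212, 2))))) = Add(Mul(-176, 13), Mul(-1, Add(Rational(-5, 7), Mul(2, 44944)))) = Add(-2288, Mul(-1, Add(Rational(-5, 7), 89888))) = Add(-2288, Mul(-1, Rational(629211, 7))) = Add(-2288, Rational(-629211, 7)) = Rational(-645227, 7)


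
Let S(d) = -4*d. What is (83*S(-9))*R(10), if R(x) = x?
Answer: 29880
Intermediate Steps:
(83*S(-9))*R(10) = (83*(-4*(-9)))*10 = (83*36)*10 = 2988*10 = 29880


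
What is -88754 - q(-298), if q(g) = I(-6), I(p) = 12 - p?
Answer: -88772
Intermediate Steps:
q(g) = 18 (q(g) = 12 - 1*(-6) = 12 + 6 = 18)
-88754 - q(-298) = -88754 - 1*18 = -88754 - 18 = -88772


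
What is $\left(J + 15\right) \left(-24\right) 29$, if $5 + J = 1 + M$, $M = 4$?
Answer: $-10440$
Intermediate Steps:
$J = 0$ ($J = -5 + \left(1 + 4\right) = -5 + 5 = 0$)
$\left(J + 15\right) \left(-24\right) 29 = \left(0 + 15\right) \left(-24\right) 29 = 15 \left(-24\right) 29 = \left(-360\right) 29 = -10440$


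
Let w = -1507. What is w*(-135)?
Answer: 203445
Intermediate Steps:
w*(-135) = -1507*(-135) = 203445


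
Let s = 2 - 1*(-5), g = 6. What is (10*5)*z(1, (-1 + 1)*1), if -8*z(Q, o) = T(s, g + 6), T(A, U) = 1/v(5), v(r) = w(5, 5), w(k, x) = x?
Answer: -5/4 ≈ -1.2500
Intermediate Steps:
v(r) = 5
s = 7 (s = 2 + 5 = 7)
T(A, U) = ⅕ (T(A, U) = 1/5 = ⅕)
z(Q, o) = -1/40 (z(Q, o) = -⅛*⅕ = -1/40)
(10*5)*z(1, (-1 + 1)*1) = (10*5)*(-1/40) = 50*(-1/40) = -5/4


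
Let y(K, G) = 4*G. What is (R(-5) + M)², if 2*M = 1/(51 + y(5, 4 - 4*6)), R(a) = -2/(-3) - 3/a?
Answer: 1181569/756900 ≈ 1.5611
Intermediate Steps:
R(a) = ⅔ - 3/a (R(a) = -2*(-⅓) - 3/a = ⅔ - 3/a)
M = -1/58 (M = 1/(2*(51 + 4*(4 - 4*6))) = 1/(2*(51 + 4*(4 - 1*24))) = 1/(2*(51 + 4*(4 - 24))) = 1/(2*(51 + 4*(-20))) = 1/(2*(51 - 80)) = (½)/(-29) = (½)*(-1/29) = -1/58 ≈ -0.017241)
(R(-5) + M)² = ((⅔ - 3/(-5)) - 1/58)² = ((⅔ - 3*(-⅕)) - 1/58)² = ((⅔ + ⅗) - 1/58)² = (19/15 - 1/58)² = (1087/870)² = 1181569/756900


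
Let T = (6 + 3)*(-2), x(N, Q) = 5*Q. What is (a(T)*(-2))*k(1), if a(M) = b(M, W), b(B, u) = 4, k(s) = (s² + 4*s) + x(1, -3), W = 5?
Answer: 80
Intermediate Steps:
k(s) = -15 + s² + 4*s (k(s) = (s² + 4*s) + 5*(-3) = (s² + 4*s) - 15 = -15 + s² + 4*s)
T = -18 (T = 9*(-2) = -18)
a(M) = 4
(a(T)*(-2))*k(1) = (4*(-2))*(-15 + 1² + 4*1) = -8*(-15 + 1 + 4) = -8*(-10) = 80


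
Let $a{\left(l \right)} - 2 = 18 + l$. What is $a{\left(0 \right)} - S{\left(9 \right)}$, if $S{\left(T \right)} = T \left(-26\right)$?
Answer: $254$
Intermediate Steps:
$a{\left(l \right)} = 20 + l$ ($a{\left(l \right)} = 2 + \left(18 + l\right) = 20 + l$)
$S{\left(T \right)} = - 26 T$
$a{\left(0 \right)} - S{\left(9 \right)} = \left(20 + 0\right) - \left(-26\right) 9 = 20 - -234 = 20 + 234 = 254$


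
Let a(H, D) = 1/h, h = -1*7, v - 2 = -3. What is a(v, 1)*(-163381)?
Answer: 163381/7 ≈ 23340.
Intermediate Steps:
v = -1 (v = 2 - 3 = -1)
h = -7
a(H, D) = -1/7 (a(H, D) = 1/(-7) = -1/7)
a(v, 1)*(-163381) = -1/7*(-163381) = 163381/7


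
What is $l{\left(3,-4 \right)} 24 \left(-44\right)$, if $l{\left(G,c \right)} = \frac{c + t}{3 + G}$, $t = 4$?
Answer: $0$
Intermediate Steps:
$l{\left(G,c \right)} = \frac{4 + c}{3 + G}$ ($l{\left(G,c \right)} = \frac{c + 4}{3 + G} = \frac{4 + c}{3 + G}$)
$l{\left(3,-4 \right)} 24 \left(-44\right) = \frac{4 - 4}{3 + 3} \cdot 24 \left(-44\right) = \frac{1}{6} \cdot 0 \cdot 24 \left(-44\right) = 0 \cdot 24 \left(-44\right) = 0 \left(-44\right) = 0$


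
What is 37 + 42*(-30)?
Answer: -1223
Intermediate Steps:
37 + 42*(-30) = 37 - 1260 = -1223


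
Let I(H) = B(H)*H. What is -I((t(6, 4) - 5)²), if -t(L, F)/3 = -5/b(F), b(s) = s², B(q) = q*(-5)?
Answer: 89253125/65536 ≈ 1361.9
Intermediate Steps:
B(q) = -5*q
t(L, F) = 15/F² (t(L, F) = -(-15)/(F²) = -(-15)/F² = 15/F²)
I(H) = -5*H² (I(H) = (-5*H)*H = -5*H²)
-I((t(6, 4) - 5)²) = -(-5)*((15/4² - 5)²)² = -(-5)*((15*(1/16) - 5)²)² = -(-5)*((15/16 - 5)²)² = -(-5)*((-65/16)²)² = -(-5)*(4225/256)² = -(-5)*17850625/65536 = -1*(-89253125/65536) = 89253125/65536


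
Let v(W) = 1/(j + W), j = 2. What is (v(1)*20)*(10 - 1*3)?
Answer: 140/3 ≈ 46.667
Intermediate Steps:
v(W) = 1/(2 + W)
(v(1)*20)*(10 - 1*3) = (20/(2 + 1))*(10 - 1*3) = (20/3)*(10 - 3) = ((1/3)*20)*7 = (20/3)*7 = 140/3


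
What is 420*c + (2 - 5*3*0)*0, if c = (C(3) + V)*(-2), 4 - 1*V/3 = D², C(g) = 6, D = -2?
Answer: -5040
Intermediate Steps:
V = 0 (V = 12 - 3*(-2)² = 12 - 3*4 = 12 - 12 = 0)
c = -12 (c = (6 + 0)*(-2) = 6*(-2) = -12)
420*c + (2 - 5*3*0)*0 = 420*(-12) + (2 - 5*3*0)*0 = -5040 + (2 - 15*0)*0 = -5040 + (2 + 0)*0 = -5040 + 2*0 = -5040 + 0 = -5040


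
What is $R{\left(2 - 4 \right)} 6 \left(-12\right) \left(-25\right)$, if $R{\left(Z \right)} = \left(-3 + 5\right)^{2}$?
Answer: $7200$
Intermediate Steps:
$R{\left(Z \right)} = 4$ ($R{\left(Z \right)} = 2^{2} = 4$)
$R{\left(2 - 4 \right)} 6 \left(-12\right) \left(-25\right) = 4 \cdot 6 \left(-12\right) \left(-25\right) = 4 \left(\left(-72\right) \left(-25\right)\right) = 4 \cdot 1800 = 7200$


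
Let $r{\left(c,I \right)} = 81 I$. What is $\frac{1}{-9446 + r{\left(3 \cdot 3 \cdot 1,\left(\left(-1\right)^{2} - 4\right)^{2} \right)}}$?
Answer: $- \frac{1}{8717} \approx -0.00011472$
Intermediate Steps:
$\frac{1}{-9446 + r{\left(3 \cdot 3 \cdot 1,\left(\left(-1\right)^{2} - 4\right)^{2} \right)}} = \frac{1}{-9446 + 81 \left(\left(-1\right)^{2} - 4\right)^{2}} = \frac{1}{-9446 + 81 \left(1 - 4\right)^{2}} = \frac{1}{-9446 + 81 \left(-3\right)^{2}} = \frac{1}{-9446 + 81 \cdot 9} = \frac{1}{-9446 + 729} = \frac{1}{-8717} = - \frac{1}{8717}$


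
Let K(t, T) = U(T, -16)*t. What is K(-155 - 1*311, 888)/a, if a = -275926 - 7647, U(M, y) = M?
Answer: 413808/283573 ≈ 1.4593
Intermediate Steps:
K(t, T) = T*t
a = -283573
K(-155 - 1*311, 888)/a = (888*(-155 - 1*311))/(-283573) = (888*(-155 - 311))*(-1/283573) = (888*(-466))*(-1/283573) = -413808*(-1/283573) = 413808/283573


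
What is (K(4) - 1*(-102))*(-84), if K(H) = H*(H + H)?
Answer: -11256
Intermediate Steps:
K(H) = 2*H² (K(H) = H*(2*H) = 2*H²)
(K(4) - 1*(-102))*(-84) = (2*4² - 1*(-102))*(-84) = (2*16 + 102)*(-84) = (32 + 102)*(-84) = 134*(-84) = -11256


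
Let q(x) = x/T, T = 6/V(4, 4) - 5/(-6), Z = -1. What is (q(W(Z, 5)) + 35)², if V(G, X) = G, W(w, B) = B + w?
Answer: 66049/49 ≈ 1347.9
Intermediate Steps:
T = 7/3 (T = 6/4 - 5/(-6) = 6*(¼) - 5*(-⅙) = 3/2 + ⅚ = 7/3 ≈ 2.3333)
q(x) = 3*x/7 (q(x) = x/(7/3) = x*(3/7) = 3*x/7)
(q(W(Z, 5)) + 35)² = (3*(5 - 1)/7 + 35)² = ((3/7)*4 + 35)² = (12/7 + 35)² = (257/7)² = 66049/49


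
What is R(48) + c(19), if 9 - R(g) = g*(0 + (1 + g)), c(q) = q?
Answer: -2324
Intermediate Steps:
R(g) = 9 - g*(1 + g) (R(g) = 9 - g*(0 + (1 + g)) = 9 - g*(1 + g))
R(48) + c(19) = (9 - 1*48 - 1*48²) + 19 = (9 - 48 - 1*2304) + 19 = (9 - 48 - 2304) + 19 = -2343 + 19 = -2324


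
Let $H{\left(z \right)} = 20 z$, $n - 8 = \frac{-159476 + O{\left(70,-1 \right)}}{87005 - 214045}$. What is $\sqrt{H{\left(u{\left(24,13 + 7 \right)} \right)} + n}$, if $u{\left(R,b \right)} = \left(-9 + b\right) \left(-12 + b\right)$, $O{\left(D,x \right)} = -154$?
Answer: $\frac{\sqrt{17846448190}}{3176} \approx 42.063$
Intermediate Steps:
$u{\left(R,b \right)} = \left(-12 + b\right) \left(-9 + b\right)$
$n = \frac{117595}{12704}$ ($n = 8 + \frac{-159476 - 154}{87005 - 214045} = 8 - \frac{159630}{-127040} = 8 - - \frac{15963}{12704} = 8 + \frac{15963}{12704} = \frac{117595}{12704} \approx 9.2565$)
$\sqrt{H{\left(u{\left(24,13 + 7 \right)} \right)} + n} = \sqrt{20 \left(108 + \left(13 + 7\right)^{2} - 21 \left(13 + 7\right)\right) + \frac{117595}{12704}} = \sqrt{20 \left(108 + 20^{2} - 420\right) + \frac{117595}{12704}} = \sqrt{20 \left(108 + 400 - 420\right) + \frac{117595}{12704}} = \sqrt{20 \cdot 88 + \frac{117595}{12704}} = \sqrt{1760 + \frac{117595}{12704}} = \sqrt{\frac{22476635}{12704}} = \frac{\sqrt{17846448190}}{3176}$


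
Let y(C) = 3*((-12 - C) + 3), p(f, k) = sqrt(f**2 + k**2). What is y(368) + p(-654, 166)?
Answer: -1131 + 2*sqrt(113818) ≈ -456.26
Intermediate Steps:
y(C) = -27 - 3*C (y(C) = 3*(-9 - C) = -27 - 3*C)
y(368) + p(-654, 166) = (-27 - 3*368) + sqrt((-654)**2 + 166**2) = (-27 - 1104) + sqrt(427716 + 27556) = -1131 + sqrt(455272) = -1131 + 2*sqrt(113818)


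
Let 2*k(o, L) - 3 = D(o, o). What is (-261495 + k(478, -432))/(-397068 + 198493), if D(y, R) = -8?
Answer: 104599/79430 ≈ 1.3169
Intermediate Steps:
k(o, L) = -5/2 (k(o, L) = 3/2 + (1/2)*(-8) = 3/2 - 4 = -5/2)
(-261495 + k(478, -432))/(-397068 + 198493) = (-261495 - 5/2)/(-397068 + 198493) = -522995/2/(-198575) = -522995/2*(-1/198575) = 104599/79430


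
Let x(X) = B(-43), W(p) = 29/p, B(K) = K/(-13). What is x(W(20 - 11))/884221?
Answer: 43/11494873 ≈ 3.7408e-6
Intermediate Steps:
B(K) = -K/13 (B(K) = K*(-1/13) = -K/13)
x(X) = 43/13 (x(X) = -1/13*(-43) = 43/13)
x(W(20 - 11))/884221 = (43/13)/884221 = (43/13)*(1/884221) = 43/11494873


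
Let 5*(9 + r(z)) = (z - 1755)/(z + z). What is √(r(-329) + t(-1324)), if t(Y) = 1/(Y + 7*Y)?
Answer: I*√158752244555590/4355960 ≈ 2.8925*I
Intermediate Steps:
t(Y) = 1/(8*Y)
r(z) = -9 + (-1755 + z)/(10*z) (r(z) = -9 + ((z - 1755)/(z + z))/5 = -9 + ((-1755 + z)/((2*z)))/5 = -9 + ((-1755 + z)*(1/(2*z)))/5 = -9 + ((-1755 + z)/(2*z))/5 = -9 + (-1755 + z)/(10*z))
√(r(-329) + t(-1324)) = √((⅒)*(-1755 - 89*(-329))/(-329) + (⅛)/(-1324)) = √((⅒)*(-1/329)*(-1755 + 29281) + (⅛)*(-1/1324)) = √((⅒)*(-1/329)*27526 - 1/10592) = √(-13763/1645 - 1/10592) = √(-145779341/17423840) = I*√158752244555590/4355960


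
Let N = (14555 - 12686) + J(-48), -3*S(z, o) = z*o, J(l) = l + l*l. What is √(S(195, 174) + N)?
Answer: I*√7185 ≈ 84.764*I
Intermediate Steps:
J(l) = l + l²
S(z, o) = -o*z/3 (S(z, o) = -z*o/3 = -o*z/3)
N = 4125 (N = (14555 - 12686) - 48*(1 - 48) = 1869 - 48*(-47) = 1869 + 2256 = 4125)
√(S(195, 174) + N) = √(-⅓*174*195 + 4125) = √(-11310 + 4125) = √(-7185) = I*√7185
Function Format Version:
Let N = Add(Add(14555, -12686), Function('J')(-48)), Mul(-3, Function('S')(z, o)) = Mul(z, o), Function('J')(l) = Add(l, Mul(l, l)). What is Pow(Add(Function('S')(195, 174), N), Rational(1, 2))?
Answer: Mul(I, Pow(7185, Rational(1, 2))) ≈ Mul(84.764, I)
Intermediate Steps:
Function('J')(l) = Add(l, Pow(l, 2))
Function('S')(z, o) = Mul(Rational(-1, 3), o, z) (Function('S')(z, o) = Mul(Rational(-1, 3), Mul(z, o)) = Mul(Rational(-1, 3), Mul(o, z)) = Mul(Rational(-1, 3), o, z))
N = 4125 (N = Add(Add(14555, -12686), Mul(-48, Add(1, -48))) = Add(1869, Mul(-48, -47)) = Add(1869, 2256) = 4125)
Pow(Add(Function('S')(195, 174), N), Rational(1, 2)) = Pow(Add(Mul(Rational(-1, 3), 174, 195), 4125), Rational(1, 2)) = Pow(Add(-11310, 4125), Rational(1, 2)) = Pow(-7185, Rational(1, 2)) = Mul(I, Pow(7185, Rational(1, 2)))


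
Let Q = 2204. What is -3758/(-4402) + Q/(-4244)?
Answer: 780868/2335261 ≈ 0.33438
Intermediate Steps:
-3758/(-4402) + Q/(-4244) = -3758/(-4402) + 2204/(-4244) = -3758*(-1/4402) + 2204*(-1/4244) = 1879/2201 - 551/1061 = 780868/2335261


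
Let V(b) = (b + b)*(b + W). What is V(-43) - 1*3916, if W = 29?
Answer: -2712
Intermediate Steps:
V(b) = 2*b*(29 + b) (V(b) = (b + b)*(b + 29) = (2*b)*(29 + b) = 2*b*(29 + b))
V(-43) - 1*3916 = 2*(-43)*(29 - 43) - 1*3916 = 2*(-43)*(-14) - 3916 = 1204 - 3916 = -2712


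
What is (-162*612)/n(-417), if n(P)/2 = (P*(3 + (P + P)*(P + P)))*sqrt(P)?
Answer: -1836*I*sqrt(417)/4479631813 ≈ -8.3695e-6*I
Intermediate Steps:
n(P) = 2*P**(3/2)*(3 + 4*P**2) (n(P) = 2*((P*(3 + (P + P)*(P + P)))*sqrt(P)) = 2*((P*(3 + (2*P)*(2*P)))*sqrt(P)) = 2*((P*(3 + 4*P**2))*sqrt(P)) = 2*(P**(3/2)*(3 + 4*P**2)) = 2*P**(3/2)*(3 + 4*P**2))
(-162*612)/n(-417) = (-162*612)/(((-417)**(3/2)*(6 + 8*(-417)**2))) = -99144*I*sqrt(417)/(173889*(6 + 8*173889)) = -99144*I*sqrt(417)/(173889*(6 + 1391112)) = -99144*I*sqrt(417)/241900117902 = -1836*I*sqrt(417)/4479631813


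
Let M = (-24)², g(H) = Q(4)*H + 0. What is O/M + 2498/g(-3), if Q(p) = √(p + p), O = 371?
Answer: 371/576 - 1249*√2/6 ≈ -293.75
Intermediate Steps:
Q(p) = √2*√p (Q(p) = √(2*p) = √2*√p)
g(H) = 2*H*√2 (g(H) = (√2*√4)*H + 0 = (√2*2)*H + 0 = (2*√2)*H + 0 = 2*H*√2 + 0 = 2*H*√2)
M = 576
O/M + 2498/g(-3) = 371/576 + 2498/((2*(-3)*√2)) = 371*(1/576) + 2498/((-6*√2)) = 371/576 + 2498*(-√2/12) = 371/576 - 1249*√2/6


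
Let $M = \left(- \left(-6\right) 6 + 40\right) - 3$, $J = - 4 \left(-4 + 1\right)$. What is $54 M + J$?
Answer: $3954$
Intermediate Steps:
$J = 12$ ($J = \left(-4\right) \left(-3\right) = 12$)
$M = 73$ ($M = \left(\left(-1\right) \left(-36\right) + 40\right) - 3 = \left(36 + 40\right) - 3 = 76 - 3 = 73$)
$54 M + J = 54 \cdot 73 + 12 = 3942 + 12 = 3954$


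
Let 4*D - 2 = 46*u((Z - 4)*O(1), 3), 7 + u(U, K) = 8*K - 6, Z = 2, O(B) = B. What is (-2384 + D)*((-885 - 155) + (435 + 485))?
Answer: 270840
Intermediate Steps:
u(U, K) = -13 + 8*K (u(U, K) = -7 + (8*K - 6) = -7 + (-6 + 8*K) = -13 + 8*K)
D = 127 (D = 1/2 + (46*(-13 + 8*3))/4 = 1/2 + (46*(-13 + 24))/4 = 1/2 + (46*11)/4 = 1/2 + (1/4)*506 = 1/2 + 253/2 = 127)
(-2384 + D)*((-885 - 155) + (435 + 485)) = (-2384 + 127)*((-885 - 155) + (435 + 485)) = -2257*(-1040 + 920) = -2257*(-120) = 270840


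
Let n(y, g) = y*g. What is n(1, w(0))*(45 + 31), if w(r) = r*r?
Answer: 0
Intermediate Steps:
w(r) = r²
n(y, g) = g*y
n(1, w(0))*(45 + 31) = (0²*1)*(45 + 31) = (0*1)*76 = 0*76 = 0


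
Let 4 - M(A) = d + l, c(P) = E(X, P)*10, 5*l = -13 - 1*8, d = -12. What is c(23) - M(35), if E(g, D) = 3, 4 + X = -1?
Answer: 49/5 ≈ 9.8000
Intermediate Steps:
X = -5 (X = -4 - 1 = -5)
l = -21/5 (l = (-13 - 1*8)/5 = (-13 - 8)/5 = (⅕)*(-21) = -21/5 ≈ -4.2000)
c(P) = 30 (c(P) = 3*10 = 30)
M(A) = 101/5 (M(A) = 4 - (-12 - 21/5) = 4 - 1*(-81/5) = 4 + 81/5 = 101/5)
c(23) - M(35) = 30 - 1*101/5 = 30 - 101/5 = 49/5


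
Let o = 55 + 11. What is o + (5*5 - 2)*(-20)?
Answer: -394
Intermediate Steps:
o = 66
o + (5*5 - 2)*(-20) = 66 + (5*5 - 2)*(-20) = 66 + (25 - 2)*(-20) = 66 + 23*(-20) = 66 - 460 = -394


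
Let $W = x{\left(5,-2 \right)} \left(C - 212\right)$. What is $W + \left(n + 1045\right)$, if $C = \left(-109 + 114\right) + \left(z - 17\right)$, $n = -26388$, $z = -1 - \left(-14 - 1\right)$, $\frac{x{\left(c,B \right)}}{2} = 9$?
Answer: $-29123$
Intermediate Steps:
$x{\left(c,B \right)} = 18$ ($x{\left(c,B \right)} = 2 \cdot 9 = 18$)
$z = 14$ ($z = -1 - -15 = -1 + 15 = 14$)
$C = 2$ ($C = \left(-109 + 114\right) + \left(14 - 17\right) = 5 - 3 = 2$)
$W = -3780$ ($W = 18 \left(2 - 212\right) = 18 \left(-210\right) = -3780$)
$W + \left(n + 1045\right) = -3780 + \left(-26388 + 1045\right) = -3780 - 25343 = -29123$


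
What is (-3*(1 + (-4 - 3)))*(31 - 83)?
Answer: -936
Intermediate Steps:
(-3*(1 + (-4 - 3)))*(31 - 83) = -3*(1 - 7)*(-52) = -3*(-6)*(-52) = 18*(-52) = -936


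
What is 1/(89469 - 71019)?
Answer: 1/18450 ≈ 5.4201e-5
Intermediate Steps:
1/(89469 - 71019) = 1/18450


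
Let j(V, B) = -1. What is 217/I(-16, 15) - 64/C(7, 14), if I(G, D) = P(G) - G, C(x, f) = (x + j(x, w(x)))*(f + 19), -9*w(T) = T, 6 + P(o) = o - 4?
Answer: -21803/990 ≈ -22.023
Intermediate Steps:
P(o) = -10 + o (P(o) = -6 + (o - 4) = -6 + (-4 + o) = -10 + o)
w(T) = -T/9
C(x, f) = (-1 + x)*(19 + f) (C(x, f) = (x - 1)*(f + 19) = (-1 + x)*(19 + f))
I(G, D) = -10 (I(G, D) = (-10 + G) - G = -10)
217/I(-16, 15) - 64/C(7, 14) = 217/(-10) - 64/(-19 - 1*14 + 19*7 + 14*7) = 217*(-⅒) - 64/(-19 - 14 + 133 + 98) = -217/10 - 64/198 = -217/10 - 64*1/198 = -217/10 - 32/99 = -21803/990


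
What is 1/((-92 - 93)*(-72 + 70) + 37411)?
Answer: 1/37781 ≈ 2.6468e-5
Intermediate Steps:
1/((-92 - 93)*(-72 + 70) + 37411) = 1/(-185*(-2) + 37411) = 1/(370 + 37411) = 1/37781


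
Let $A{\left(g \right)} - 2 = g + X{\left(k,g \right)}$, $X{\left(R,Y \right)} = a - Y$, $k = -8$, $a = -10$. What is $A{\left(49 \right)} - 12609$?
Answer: $-12617$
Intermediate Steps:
$X{\left(R,Y \right)} = -10 - Y$
$A{\left(g \right)} = -8$ ($A{\left(g \right)} = 2 + \left(g - \left(10 + g\right)\right) = 2 - 10 = -8$)
$A{\left(49 \right)} - 12609 = -8 - 12609 = -12617$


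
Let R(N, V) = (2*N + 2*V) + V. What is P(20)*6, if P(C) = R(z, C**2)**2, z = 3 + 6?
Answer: 8901144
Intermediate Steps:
z = 9
R(N, V) = 2*N + 3*V
P(C) = (18 + 3*C**2)**2 (P(C) = (2*9 + 3*C**2)**2 = (18 + 3*C**2)**2)
P(20)*6 = (9*(6 + 20**2)**2)*6 = (9*(6 + 400)**2)*6 = (9*406**2)*6 = (9*164836)*6 = 1483524*6 = 8901144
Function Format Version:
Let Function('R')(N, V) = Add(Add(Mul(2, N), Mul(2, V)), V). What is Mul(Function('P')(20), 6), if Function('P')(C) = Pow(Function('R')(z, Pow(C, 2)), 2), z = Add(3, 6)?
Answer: 8901144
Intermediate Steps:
z = 9
Function('R')(N, V) = Add(Mul(2, N), Mul(3, V))
Function('P')(C) = Pow(Add(18, Mul(3, Pow(C, 2))), 2) (Function('P')(C) = Pow(Add(Mul(2, 9), Mul(3, Pow(C, 2))), 2) = Pow(Add(18, Mul(3, Pow(C, 2))), 2))
Mul(Function('P')(20), 6) = Mul(Mul(9, Pow(Add(6, Pow(20, 2)), 2)), 6) = Mul(Mul(9, Pow(Add(6, 400), 2)), 6) = Mul(Mul(9, Pow(406, 2)), 6) = Mul(Mul(9, 164836), 6) = Mul(1483524, 6) = 8901144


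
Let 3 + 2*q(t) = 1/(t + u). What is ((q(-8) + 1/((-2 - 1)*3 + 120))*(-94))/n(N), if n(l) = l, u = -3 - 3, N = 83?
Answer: 223015/128982 ≈ 1.7290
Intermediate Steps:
u = -6
q(t) = -3/2 + 1/(2*(-6 + t)) (q(t) = -3/2 + 1/(2*(t - 6)) = -3/2 + 1/(2*(-6 + t)))
((q(-8) + 1/((-2 - 1)*3 + 120))*(-94))/n(N) = (((19 - 3*(-8))/(2*(-6 - 8)) + 1/((-2 - 1)*3 + 120))*(-94))/83 = (((1/2)*(19 + 24)/(-14) + 1/(-3*3 + 120))*(-94))*(1/83) = (((1/2)*(-1/14)*43 + 1/(-9 + 120))*(-94))*(1/83) = ((-43/28 + 1/111)*(-94))*(1/83) = -4745/3108*(-94)*(1/83) = (223015/1554)*(1/83) = 223015/128982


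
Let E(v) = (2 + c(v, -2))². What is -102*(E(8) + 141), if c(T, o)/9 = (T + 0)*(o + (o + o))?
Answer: -18874182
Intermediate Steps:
c(T, o) = 27*T*o (c(T, o) = 9*((T + 0)*(o + (o + o))) = 9*(T*(o + 2*o)) = 9*(T*(3*o)) = 9*(3*T*o) = 27*T*o)
E(v) = (2 - 54*v)² (E(v) = (2 + 27*v*(-2))² = (2 - 54*v)²)
-102*(E(8) + 141) = -102*(4*(1 - 27*8)² + 141) = -102*(4*(1 - 216)² + 141) = -102*(4*(-215)² + 141) = -102*(4*46225 + 141) = -102*(184900 + 141) = -102*185041 = -18874182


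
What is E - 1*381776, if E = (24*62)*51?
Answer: -305888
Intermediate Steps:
E = 75888 (E = 1488*51 = 75888)
E - 1*381776 = 75888 - 1*381776 = 75888 - 381776 = -305888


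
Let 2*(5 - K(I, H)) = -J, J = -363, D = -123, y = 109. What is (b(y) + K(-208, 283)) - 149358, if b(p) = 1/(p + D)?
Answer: -1046742/7 ≈ -1.4953e+5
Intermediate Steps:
K(I, H) = -353/2 (K(I, H) = 5 - (-1)*(-363)/2 = 5 - ½*363 = 5 - 363/2 = -353/2)
b(p) = 1/(-123 + p) (b(p) = 1/(p - 123) = 1/(-123 + p))
(b(y) + K(-208, 283)) - 149358 = (1/(-123 + 109) - 353/2) - 149358 = (1/(-14) - 353/2) - 149358 = (-1/14 - 353/2) - 149358 = -1236/7 - 149358 = -1046742/7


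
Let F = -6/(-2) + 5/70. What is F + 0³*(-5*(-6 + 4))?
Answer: 43/14 ≈ 3.0714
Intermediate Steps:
F = 43/14 (F = -6*(-½) + 5*(1/70) = 3 + 1/14 = 43/14 ≈ 3.0714)
F + 0³*(-5*(-6 + 4)) = 43/14 + 0³*(-5*(-6 + 4)) = 43/14 + 0*(-5*(-2)) = 43/14 + 0*10 = 43/14 + 0 = 43/14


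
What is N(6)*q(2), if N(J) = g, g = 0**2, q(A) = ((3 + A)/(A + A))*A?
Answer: 0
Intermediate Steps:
q(A) = 3/2 + A/2 (q(A) = ((3 + A)/((2*A)))*A = ((1/(2*A))*(3 + A))*A = ((3 + A)/(2*A))*A = 3/2 + A/2)
g = 0
N(J) = 0
N(6)*q(2) = 0*(3/2 + (1/2)*2) = 0*(3/2 + 1) = 0*(5/2) = 0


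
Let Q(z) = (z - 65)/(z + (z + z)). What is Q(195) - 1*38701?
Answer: -348307/9 ≈ -38701.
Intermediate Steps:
Q(z) = (-65 + z)/(3*z) (Q(z) = (-65 + z)/(z + 2*z) = (-65 + z)/((3*z)) = (-65 + z)*(1/(3*z)) = (-65 + z)/(3*z))
Q(195) - 1*38701 = (1/3)*(-65 + 195)/195 - 1*38701 = (1/3)*(1/195)*130 - 38701 = 2/9 - 38701 = -348307/9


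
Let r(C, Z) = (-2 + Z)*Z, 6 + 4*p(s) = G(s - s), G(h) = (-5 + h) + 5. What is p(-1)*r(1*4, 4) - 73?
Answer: -85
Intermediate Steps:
G(h) = h
p(s) = -3/2 (p(s) = -3/2 + (s - s)/4 = -3/2 + (1/4)*0 = -3/2 + 0 = -3/2)
r(C, Z) = Z*(-2 + Z)
p(-1)*r(1*4, 4) - 73 = -6*(-2 + 4) - 73 = -6*2 - 73 = -3/2*8 - 73 = -12 - 73 = -85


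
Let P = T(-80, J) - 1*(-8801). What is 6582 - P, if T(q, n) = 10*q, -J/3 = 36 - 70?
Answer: -1419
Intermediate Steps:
J = 102 (J = -3*(36 - 70) = -3*(-34) = 102)
P = 8001 (P = 10*(-80) - 1*(-8801) = -800 + 8801 = 8001)
6582 - P = 6582 - 1*8001 = 6582 - 8001 = -1419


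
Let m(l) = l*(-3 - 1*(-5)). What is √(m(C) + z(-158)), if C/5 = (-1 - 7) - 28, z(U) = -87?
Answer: I*√447 ≈ 21.142*I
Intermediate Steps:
C = -180 (C = 5*((-1 - 7) - 28) = 5*(-8 - 28) = 5*(-36) = -180)
m(l) = 2*l (m(l) = l*(-3 + 5) = l*2 = 2*l)
√(m(C) + z(-158)) = √(2*(-180) - 87) = √(-360 - 87) = √(-447) = I*√447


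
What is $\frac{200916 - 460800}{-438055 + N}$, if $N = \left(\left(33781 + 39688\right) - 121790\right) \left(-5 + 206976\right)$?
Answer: $\frac{129942}{5000741873} \approx 2.5985 \cdot 10^{-5}$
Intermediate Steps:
$N = -10001045691$ ($N = \left(73469 - 121790\right) 206971 = \left(-48321\right) 206971 = -10001045691$)
$\frac{200916 - 460800}{-438055 + N} = \frac{200916 - 460800}{-438055 - 10001045691} = - \frac{259884}{-10001483746} = \left(-259884\right) \left(- \frac{1}{10001483746}\right) = \frac{129942}{5000741873}$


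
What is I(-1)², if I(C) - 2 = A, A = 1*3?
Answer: 25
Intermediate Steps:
A = 3
I(C) = 5 (I(C) = 2 + 3 = 5)
I(-1)² = 5² = 25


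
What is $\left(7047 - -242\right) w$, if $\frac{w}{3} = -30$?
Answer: $-656010$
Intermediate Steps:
$w = -90$ ($w = 3 \left(-30\right) = -90$)
$\left(7047 - -242\right) w = \left(7047 - -242\right) \left(-90\right) = \left(7047 + 242\right) \left(-90\right) = 7289 \left(-90\right) = -656010$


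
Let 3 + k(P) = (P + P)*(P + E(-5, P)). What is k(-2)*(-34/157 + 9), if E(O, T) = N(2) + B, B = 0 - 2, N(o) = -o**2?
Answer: 39991/157 ≈ 254.72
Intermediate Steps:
B = -2
E(O, T) = -6 (E(O, T) = -1*2**2 - 2 = -1*4 - 2 = -4 - 2 = -6)
k(P) = -3 + 2*P*(-6 + P) (k(P) = -3 + (P + P)*(P - 6) = -3 + (2*P)*(-6 + P) = -3 + 2*P*(-6 + P))
k(-2)*(-34/157 + 9) = (-3 - 12*(-2) + 2*(-2)**2)*(-34/157 + 9) = (-3 + 24 + 2*4)*(-34*1/157 + 9) = (-3 + 24 + 8)*(-34/157 + 9) = 29*(1379/157) = 39991/157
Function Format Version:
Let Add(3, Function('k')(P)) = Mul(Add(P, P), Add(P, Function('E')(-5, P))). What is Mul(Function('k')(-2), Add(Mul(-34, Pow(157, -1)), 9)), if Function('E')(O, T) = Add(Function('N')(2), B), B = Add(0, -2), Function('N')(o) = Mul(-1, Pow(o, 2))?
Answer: Rational(39991, 157) ≈ 254.72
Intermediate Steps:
B = -2
Function('E')(O, T) = -6 (Function('E')(O, T) = Add(Mul(-1, Pow(2, 2)), -2) = Add(Mul(-1, 4), -2) = Add(-4, -2) = -6)
Function('k')(P) = Add(-3, Mul(2, P, Add(-6, P))) (Function('k')(P) = Add(-3, Mul(Add(P, P), Add(P, -6))) = Add(-3, Mul(Mul(2, P), Add(-6, P))) = Add(-3, Mul(2, P, Add(-6, P))))
Mul(Function('k')(-2), Add(Mul(-34, Pow(157, -1)), 9)) = Mul(Add(-3, Mul(-12, -2), Mul(2, Pow(-2, 2))), Add(Mul(-34, Pow(157, -1)), 9)) = Mul(Add(-3, 24, Mul(2, 4)), Add(Mul(-34, Rational(1, 157)), 9)) = Mul(Add(-3, 24, 8), Add(Rational(-34, 157), 9)) = Mul(29, Rational(1379, 157)) = Rational(39991, 157)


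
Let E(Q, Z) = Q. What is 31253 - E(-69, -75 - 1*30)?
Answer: 31322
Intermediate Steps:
31253 - E(-69, -75 - 1*30) = 31253 - 1*(-69) = 31253 + 69 = 31322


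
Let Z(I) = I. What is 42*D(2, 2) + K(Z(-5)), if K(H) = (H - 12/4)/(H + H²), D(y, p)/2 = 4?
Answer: 1678/5 ≈ 335.60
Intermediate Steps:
D(y, p) = 8 (D(y, p) = 2*4 = 8)
K(H) = (-3 + H)/(H + H²) (K(H) = (H - 12*¼)/(H + H²) = (H - 3)/(H + H²) = (-3 + H)/(H + H²))
42*D(2, 2) + K(Z(-5)) = 42*8 + (-3 - 5)/((-5)*(1 - 5)) = 336 - ⅕*(-8)/(-4) = 336 - ⅕*(-¼)*(-8) = 336 - ⅖ = 1678/5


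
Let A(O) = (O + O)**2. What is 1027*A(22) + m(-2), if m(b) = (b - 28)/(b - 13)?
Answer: 1988274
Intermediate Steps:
m(b) = (-28 + b)/(-13 + b)
A(O) = 4*O**2 (A(O) = (2*O)**2 = 4*O**2)
1027*A(22) + m(-2) = 1027*(4*22**2) + (-28 - 2)/(-13 - 2) = 1027*(4*484) - 30/(-15) = 1027*1936 - 1/15*(-30) = 1988272 + 2 = 1988274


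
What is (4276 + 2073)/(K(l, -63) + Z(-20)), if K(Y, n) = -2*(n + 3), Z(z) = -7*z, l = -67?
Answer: 6349/260 ≈ 24.419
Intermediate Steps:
K(Y, n) = -6 - 2*n (K(Y, n) = -2*(3 + n) = -6 - 2*n)
(4276 + 2073)/(K(l, -63) + Z(-20)) = (4276 + 2073)/((-6 - 2*(-63)) - 7*(-20)) = 6349/((-6 + 126) + 140) = 6349/(120 + 140) = 6349/260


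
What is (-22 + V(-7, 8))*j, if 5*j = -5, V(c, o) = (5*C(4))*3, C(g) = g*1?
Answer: -38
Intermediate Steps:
C(g) = g
V(c, o) = 60 (V(c, o) = (5*4)*3 = 20*3 = 60)
j = -1 (j = (⅕)*(-5) = -1)
(-22 + V(-7, 8))*j = (-22 + 60)*(-1) = 38*(-1) = -38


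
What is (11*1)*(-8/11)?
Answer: -8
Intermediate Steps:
(11*1)*(-8/11) = 11*(-8*1/11) = 11*(-8/11) = -8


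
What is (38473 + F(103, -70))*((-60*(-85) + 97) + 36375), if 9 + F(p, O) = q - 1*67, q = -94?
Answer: 1592332316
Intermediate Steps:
F(p, O) = -170 (F(p, O) = -9 + (-94 - 1*67) = -9 + (-94 - 67) = -9 - 161 = -170)
(38473 + F(103, -70))*((-60*(-85) + 97) + 36375) = (38473 - 170)*((-60*(-85) + 97) + 36375) = 38303*((5100 + 97) + 36375) = 38303*(5197 + 36375) = 38303*41572 = 1592332316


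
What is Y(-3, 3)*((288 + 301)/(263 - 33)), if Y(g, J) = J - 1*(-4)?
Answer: 4123/230 ≈ 17.926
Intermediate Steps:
Y(g, J) = 4 + J (Y(g, J) = J + 4 = 4 + J)
Y(-3, 3)*((288 + 301)/(263 - 33)) = (4 + 3)*((288 + 301)/(263 - 33)) = 7*(589/230) = 4123/230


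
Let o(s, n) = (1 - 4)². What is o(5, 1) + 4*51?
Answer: 213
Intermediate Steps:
o(s, n) = 9 (o(s, n) = (-3)² = 9)
o(5, 1) + 4*51 = 9 + 4*51 = 9 + 204 = 213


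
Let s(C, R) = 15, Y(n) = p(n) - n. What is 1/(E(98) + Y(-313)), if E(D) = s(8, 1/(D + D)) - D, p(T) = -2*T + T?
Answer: 1/543 ≈ 0.0018416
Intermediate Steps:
p(T) = -T
Y(n) = -2*n (Y(n) = -n - n = -2*n)
E(D) = 15 - D
1/(E(98) + Y(-313)) = 1/((15 - 1*98) - 2*(-313)) = 1/((15 - 98) + 626) = 1/(-83 + 626) = 1/543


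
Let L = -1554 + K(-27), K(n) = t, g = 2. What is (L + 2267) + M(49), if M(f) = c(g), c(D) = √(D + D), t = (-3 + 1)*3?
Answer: 709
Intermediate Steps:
t = -6 (t = -2*3 = -6)
K(n) = -6
c(D) = √2*√D (c(D) = √(2*D) = √2*√D)
M(f) = 2 (M(f) = √2*√2 = 2)
L = -1560 (L = -1554 - 6 = -1560)
(L + 2267) + M(49) = (-1560 + 2267) + 2 = 707 + 2 = 709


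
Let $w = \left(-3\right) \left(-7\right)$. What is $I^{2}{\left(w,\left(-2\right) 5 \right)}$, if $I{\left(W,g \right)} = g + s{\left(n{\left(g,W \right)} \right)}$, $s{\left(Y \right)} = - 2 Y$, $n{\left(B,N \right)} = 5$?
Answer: $400$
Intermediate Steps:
$w = 21$
$I{\left(W,g \right)} = -10 + g$ ($I{\left(W,g \right)} = g - 10 = -10 + g$)
$I^{2}{\left(w,\left(-2\right) 5 \right)} = \left(-10 - 10\right)^{2} = \left(-20\right)^{2} = 400$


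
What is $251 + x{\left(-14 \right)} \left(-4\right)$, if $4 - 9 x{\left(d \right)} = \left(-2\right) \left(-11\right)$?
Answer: $259$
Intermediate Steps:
$x{\left(d \right)} = -2$ ($x{\left(d \right)} = \frac{4}{9} - \frac{\left(-2\right) \left(-11\right)}{9} = \frac{4}{9} - \frac{22}{9} = -2$)
$251 + x{\left(-14 \right)} \left(-4\right) = 251 - -8 = 251 + 8 = 259$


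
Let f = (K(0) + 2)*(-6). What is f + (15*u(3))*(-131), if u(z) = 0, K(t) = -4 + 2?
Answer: 0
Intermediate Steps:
K(t) = -2
f = 0 (f = (-2 + 2)*(-6) = 0*(-6) = 0)
f + (15*u(3))*(-131) = 0 + (15*0)*(-131) = 0 + 0*(-131) = 0 + 0 = 0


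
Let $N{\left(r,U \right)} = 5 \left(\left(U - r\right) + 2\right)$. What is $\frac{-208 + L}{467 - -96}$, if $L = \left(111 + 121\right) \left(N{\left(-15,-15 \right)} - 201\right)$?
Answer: $- \frac{44520}{563} \approx -79.076$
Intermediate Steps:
$N{\left(r,U \right)} = 10 - 5 r + 5 U$ ($N{\left(r,U \right)} = 5 \left(2 + U - r\right) = 10 - 5 r + 5 U$)
$L = -44312$ ($L = \left(111 + 121\right) \left(\left(10 - -75 + 5 \left(-15\right)\right) - 201\right) = 232 \left(\left(10 + 75 - 75\right) - 201\right) = 232 \left(10 - 201\right) = 232 \left(-191\right) = -44312$)
$\frac{-208 + L}{467 - -96} = \frac{-208 - 44312}{467 - -96} = - \frac{44520}{467 + 96} = - \frac{44520}{563}$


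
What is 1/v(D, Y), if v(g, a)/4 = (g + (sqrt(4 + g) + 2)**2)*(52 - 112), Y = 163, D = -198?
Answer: I/(960*(sqrt(194) + 97*I)) ≈ 1.0522e-5 + 1.5109e-6*I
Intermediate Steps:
v(g, a) = -240*g - 240*(2 + sqrt(4 + g))**2 (v(g, a) = 4*((g + (sqrt(4 + g) + 2)**2)*(52 - 112)) = 4*((g + (2 + sqrt(4 + g))**2)*(-60)) = 4*(-60*g - 60*(2 + sqrt(4 + g))**2) = -240*g - 240*(2 + sqrt(4 + g))**2)
1/v(D, Y) = 1/(-240*(-198) - 240*(2 + sqrt(4 - 198))**2) = 1/(47520 - 240*(2 + sqrt(-194))**2) = 1/(47520 - 240*(2 + I*sqrt(194))**2)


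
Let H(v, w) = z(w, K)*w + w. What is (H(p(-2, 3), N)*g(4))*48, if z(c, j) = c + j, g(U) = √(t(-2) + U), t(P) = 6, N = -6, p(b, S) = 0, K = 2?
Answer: 864*√10 ≈ 2732.2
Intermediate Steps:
g(U) = √(6 + U)
H(v, w) = w + w*(2 + w) (H(v, w) = (w + 2)*w + w = (2 + w)*w + w = w*(2 + w) + w = w + w*(2 + w))
(H(p(-2, 3), N)*g(4))*48 = ((-6*(3 - 6))*√(6 + 4))*48 = ((-6*(-3))*√10)*48 = (18*√10)*48 = 864*√10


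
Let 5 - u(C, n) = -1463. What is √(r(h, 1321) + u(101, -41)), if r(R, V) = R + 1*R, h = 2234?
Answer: 4*√371 ≈ 77.045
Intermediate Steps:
r(R, V) = 2*R (r(R, V) = R + R = 2*R)
u(C, n) = 1468 (u(C, n) = 5 - 1*(-1463) = 5 + 1463 = 1468)
√(r(h, 1321) + u(101, -41)) = √(2*2234 + 1468) = √(4468 + 1468) = √5936 = 4*√371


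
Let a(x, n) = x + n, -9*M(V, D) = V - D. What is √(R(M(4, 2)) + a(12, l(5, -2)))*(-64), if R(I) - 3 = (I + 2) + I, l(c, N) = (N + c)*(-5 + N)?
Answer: -128*I*√10/3 ≈ -134.92*I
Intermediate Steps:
l(c, N) = (-5 + N)*(N + c)
M(V, D) = -V/9 + D/9 (M(V, D) = -(V - D)/9 = -V/9 + D/9)
R(I) = 5 + 2*I (R(I) = 3 + ((I + 2) + I) = 3 + ((2 + I) + I) = 3 + (2 + 2*I) = 5 + 2*I)
a(x, n) = n + x
√(R(M(4, 2)) + a(12, l(5, -2)))*(-64) = √((5 + 2*(-⅑*4 + (⅑)*2)) + (((-2)² - 5*(-2) - 5*5 - 2*5) + 12))*(-64) = √((5 + 2*(-4/9 + 2/9)) + ((4 + 10 - 25 - 10) + 12))*(-64) = √((5 + 2*(-2/9)) + (-21 + 12))*(-64) = √((5 - 4/9) - 9)*(-64) = √(41/9 - 9)*(-64) = √(-40/9)*(-64) = (2*I*√10/3)*(-64) = -128*I*√10/3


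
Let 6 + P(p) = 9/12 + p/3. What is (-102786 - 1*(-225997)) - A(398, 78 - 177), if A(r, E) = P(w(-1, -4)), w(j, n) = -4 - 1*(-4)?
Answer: 492865/4 ≈ 1.2322e+5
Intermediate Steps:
w(j, n) = 0 (w(j, n) = -4 + 4 = 0)
P(p) = -21/4 + p/3 (P(p) = -6 + (9/12 + p/3) = -6 + (9*(1/12) + p*(⅓)) = -6 + (¾ + p/3) = -21/4 + p/3)
A(r, E) = -21/4 (A(r, E) = -21/4 + (⅓)*0 = -21/4 + 0 = -21/4)
(-102786 - 1*(-225997)) - A(398, 78 - 177) = (-102786 - 1*(-225997)) - 1*(-21/4) = (-102786 + 225997) + 21/4 = 123211 + 21/4 = 492865/4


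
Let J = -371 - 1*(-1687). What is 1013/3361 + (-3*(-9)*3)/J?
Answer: 1605349/4423076 ≈ 0.36295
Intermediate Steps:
J = 1316 (J = -371 + 1687 = 1316)
1013/3361 + (-3*(-9)*3)/J = 1013/3361 + (-3*(-9)*3)/1316 = 1013*(1/3361) + (27*3)*(1/1316) = 1013/3361 + 81*(1/1316) = 1013/3361 + 81/1316 = 1605349/4423076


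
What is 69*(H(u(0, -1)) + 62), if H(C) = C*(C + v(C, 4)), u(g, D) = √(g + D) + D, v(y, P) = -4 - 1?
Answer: 4623 - 483*I ≈ 4623.0 - 483.0*I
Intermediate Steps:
v(y, P) = -5
u(g, D) = D + √(D + g) (u(g, D) = √(D + g) + D = D + √(D + g))
H(C) = C*(-5 + C) (H(C) = C*(C - 5) = C*(-5 + C))
69*(H(u(0, -1)) + 62) = 69*((-1 + √(-1 + 0))*(-5 + (-1 + √(-1 + 0))) + 62) = 69*((-1 + √(-1))*(-5 + (-1 + √(-1))) + 62) = 69*((-1 + I)*(-5 + (-1 + I)) + 62) = 69*((-1 + I)*(-6 + I) + 62) = 69*(62 + (-1 + I)*(-6 + I)) = 4278 + 69*(-1 + I)*(-6 + I)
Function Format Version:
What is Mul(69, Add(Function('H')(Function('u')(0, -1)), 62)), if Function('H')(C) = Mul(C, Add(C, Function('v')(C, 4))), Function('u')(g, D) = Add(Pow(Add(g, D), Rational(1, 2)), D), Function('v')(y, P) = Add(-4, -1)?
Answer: Add(4623, Mul(-483, I)) ≈ Add(4623.0, Mul(-483.00, I))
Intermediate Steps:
Function('v')(y, P) = -5
Function('u')(g, D) = Add(D, Pow(Add(D, g), Rational(1, 2))) (Function('u')(g, D) = Add(Pow(Add(D, g), Rational(1, 2)), D) = Add(D, Pow(Add(D, g), Rational(1, 2))))
Function('H')(C) = Mul(C, Add(-5, C)) (Function('H')(C) = Mul(C, Add(C, -5)) = Mul(C, Add(-5, C)))
Mul(69, Add(Function('H')(Function('u')(0, -1)), 62)) = Mul(69, Add(Mul(Add(-1, Pow(Add(-1, 0), Rational(1, 2))), Add(-5, Add(-1, Pow(Add(-1, 0), Rational(1, 2))))), 62)) = Mul(69, Add(Mul(Add(-1, Pow(-1, Rational(1, 2))), Add(-5, Add(-1, Pow(-1, Rational(1, 2))))), 62)) = Mul(69, Add(Mul(Add(-1, I), Add(-5, Add(-1, I))), 62)) = Mul(69, Add(Mul(Add(-1, I), Add(-6, I)), 62)) = Mul(69, Add(62, Mul(Add(-1, I), Add(-6, I)))) = Add(4278, Mul(69, Add(-1, I), Add(-6, I)))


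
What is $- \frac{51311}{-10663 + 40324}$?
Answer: $- \frac{51311}{29661} \approx -1.7299$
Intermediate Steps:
$- \frac{51311}{-10663 + 40324} = - \frac{51311}{29661}$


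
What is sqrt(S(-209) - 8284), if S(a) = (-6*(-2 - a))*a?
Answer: sqrt(251294) ≈ 501.29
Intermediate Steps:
S(a) = a*(12 + 6*a) (S(a) = (12 + 6*a)*a = a*(12 + 6*a))
sqrt(S(-209) - 8284) = sqrt(6*(-209)*(2 - 209) - 8284) = sqrt(6*(-209)*(-207) - 8284) = sqrt(259578 - 8284) = sqrt(251294)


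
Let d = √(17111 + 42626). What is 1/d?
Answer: √59737/59737 ≈ 0.0040915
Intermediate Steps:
d = √59737 ≈ 244.41
1/d = 1/(√59737) = √59737/59737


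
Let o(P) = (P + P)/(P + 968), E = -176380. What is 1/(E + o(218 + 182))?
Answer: -171/30160880 ≈ -5.6696e-6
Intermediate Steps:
o(P) = 2*P/(968 + P) (o(P) = (2*P)/(968 + P) = 2*P/(968 + P))
1/(E + o(218 + 182)) = 1/(-176380 + 2*(218 + 182)/(968 + (218 + 182))) = 1/(-176380 + 2*400/(968 + 400)) = 1/(-176380 + 2*400/1368) = 1/(-176380 + 2*400*(1/1368)) = 1/(-176380 + 100/171) = 1/(-30160880/171) = -171/30160880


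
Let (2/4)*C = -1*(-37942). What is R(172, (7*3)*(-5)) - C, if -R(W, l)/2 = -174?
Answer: -75536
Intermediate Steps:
R(W, l) = 348 (R(W, l) = -2*(-174) = 348)
C = 75884 (C = 2*(-1*(-37942)) = 2*37942 = 75884)
R(172, (7*3)*(-5)) - C = 348 - 1*75884 = 348 - 75884 = -75536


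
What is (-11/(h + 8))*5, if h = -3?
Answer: -11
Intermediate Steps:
(-11/(h + 8))*5 = (-11/(-3 + 8))*5 = (-11/5)*5 = ((⅕)*(-11))*5 = -11/5*5 = -11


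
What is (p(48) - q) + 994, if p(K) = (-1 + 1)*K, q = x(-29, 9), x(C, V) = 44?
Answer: 950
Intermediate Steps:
q = 44
p(K) = 0 (p(K) = 0*K = 0)
(p(48) - q) + 994 = (0 - 1*44) + 994 = (0 - 44) + 994 = -44 + 994 = 950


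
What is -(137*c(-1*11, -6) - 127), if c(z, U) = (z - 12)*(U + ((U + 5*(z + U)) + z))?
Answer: -340181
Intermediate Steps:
c(z, U) = (-12 + z)*(6*z + 7*U) (c(z, U) = (-12 + z)*(U + ((U + 5*(U + z)) + z)) = (-12 + z)*(U + ((U + (5*U + 5*z)) + z)) = (-12 + z)*(U + ((5*z + 6*U) + z)) = (-12 + z)*(U + (6*U + 6*z)) = (-12 + z)*(6*z + 7*U))
-(137*c(-1*11, -6) - 127) = -(137*(-84*(-6) - (-72)*11 + 6*(-1*11)² + 7*(-6)*(-1*11)) - 127) = -(137*(504 - 72*(-11) + 6*(-11)² + 7*(-6)*(-11)) - 127) = -(137*(504 + 792 + 6*121 + 462) - 127) = -(137*(504 + 792 + 726 + 462) - 127) = -(137*2484 - 127) = -(340308 - 127) = -1*340181 = -340181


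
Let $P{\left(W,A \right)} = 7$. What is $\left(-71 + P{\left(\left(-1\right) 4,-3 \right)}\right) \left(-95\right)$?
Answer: $6080$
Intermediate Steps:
$\left(-71 + P{\left(\left(-1\right) 4,-3 \right)}\right) \left(-95\right) = \left(-71 + 7\right) \left(-95\right) = \left(-64\right) \left(-95\right) = 6080$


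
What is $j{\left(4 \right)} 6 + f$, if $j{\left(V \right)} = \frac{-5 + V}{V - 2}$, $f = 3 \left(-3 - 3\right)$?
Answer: $-21$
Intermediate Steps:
$f = -18$ ($f = 3 \left(-6\right) = -18$)
$j{\left(V \right)} = \frac{-5 + V}{-2 + V}$
$j{\left(4 \right)} 6 + f = \frac{-5 + 4}{-2 + 4} \cdot 6 - 18 = \frac{1}{2} \left(-1\right) 6 - 18 = \left(- \frac{1}{2}\right) 6 - 18 = -3 - 18 = -21$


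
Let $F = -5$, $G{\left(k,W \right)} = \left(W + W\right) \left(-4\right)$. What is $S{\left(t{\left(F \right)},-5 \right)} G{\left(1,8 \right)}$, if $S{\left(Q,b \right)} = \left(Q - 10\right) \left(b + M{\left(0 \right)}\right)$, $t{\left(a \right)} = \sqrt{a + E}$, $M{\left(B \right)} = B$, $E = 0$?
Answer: $-3200 + 320 i \sqrt{5} \approx -3200.0 + 715.54 i$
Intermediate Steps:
$G{\left(k,W \right)} = - 8 W$ ($G{\left(k,W \right)} = 2 W \left(-4\right) = - 8 W$)
$t{\left(a \right)} = \sqrt{a}$ ($t{\left(a \right)} = \sqrt{a + 0} = \sqrt{a}$)
$S{\left(Q,b \right)} = b \left(-10 + Q\right)$ ($S{\left(Q,b \right)} = \left(Q - 10\right) \left(b + 0\right) = \left(-10 + Q\right) b = b \left(-10 + Q\right)$)
$S{\left(t{\left(F \right)},-5 \right)} G{\left(1,8 \right)} = - 5 \left(-10 + \sqrt{-5}\right) \left(\left(-8\right) 8\right) = - 5 \left(-10 + i \sqrt{5}\right) \left(-64\right) = \left(50 - 5 i \sqrt{5}\right) \left(-64\right) = -3200 + 320 i \sqrt{5}$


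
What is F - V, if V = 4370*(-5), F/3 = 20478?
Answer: 83284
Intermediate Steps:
F = 61434 (F = 3*20478 = 61434)
V = -21850
F - V = 61434 - 1*(-21850) = 61434 + 21850 = 83284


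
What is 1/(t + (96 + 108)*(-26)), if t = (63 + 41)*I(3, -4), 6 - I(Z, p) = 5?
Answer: -1/5200 ≈ -0.00019231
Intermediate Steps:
I(Z, p) = 1 (I(Z, p) = 6 - 1*5 = 6 - 5 = 1)
t = 104 (t = (63 + 41)*1 = 104*1 = 104)
1/(t + (96 + 108)*(-26)) = 1/(104 + (96 + 108)*(-26)) = 1/(104 + 204*(-26)) = 1/(104 - 5304) = 1/(-5200) = -1/5200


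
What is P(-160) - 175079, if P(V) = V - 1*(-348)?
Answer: -174891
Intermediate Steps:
P(V) = 348 + V (P(V) = V + 348 = 348 + V)
P(-160) - 175079 = (348 - 160) - 175079 = 188 - 175079 = -174891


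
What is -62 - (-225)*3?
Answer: 613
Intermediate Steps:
-62 - (-225)*3 = -62 - 15*(-45) = -62 + 675 = 613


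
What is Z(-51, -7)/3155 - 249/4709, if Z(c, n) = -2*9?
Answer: -870357/14856895 ≈ -0.058583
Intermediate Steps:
Z(c, n) = -18
Z(-51, -7)/3155 - 249/4709 = -18/3155 - 249/4709 = -870357/14856895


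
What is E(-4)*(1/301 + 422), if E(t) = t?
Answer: -508092/301 ≈ -1688.0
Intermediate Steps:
E(-4)*(1/301 + 422) = -4*(1/301 + 422) = -4*127023/301 = -508092/301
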